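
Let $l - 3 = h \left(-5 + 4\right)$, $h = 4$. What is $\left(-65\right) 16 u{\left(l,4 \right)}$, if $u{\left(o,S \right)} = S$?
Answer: $-4160$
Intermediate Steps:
$l = -1$ ($l = 3 + 4 \left(-5 + 4\right) = 3 + 4 \left(-1\right) = 3 - 4 = -1$)
$\left(-65\right) 16 u{\left(l,4 \right)} = \left(-65\right) 16 \cdot 4 = \left(-1040\right) 4 = -4160$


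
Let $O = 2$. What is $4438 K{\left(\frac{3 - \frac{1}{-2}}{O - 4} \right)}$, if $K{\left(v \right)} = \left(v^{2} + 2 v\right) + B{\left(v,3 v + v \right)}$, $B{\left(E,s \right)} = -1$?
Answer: $- \frac{51037}{8} \approx -6379.6$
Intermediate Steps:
$K{\left(v \right)} = -1 + v^{2} + 2 v$ ($K{\left(v \right)} = \left(v^{2} + 2 v\right) - 1 = -1 + v^{2} + 2 v$)
$4438 K{\left(\frac{3 - \frac{1}{-2}}{O - 4} \right)} = 4438 \left(-1 + \left(\frac{3 - \frac{1}{-2}}{2 - 4}\right)^{2} + 2 \frac{3 - \frac{1}{-2}}{2 - 4}\right) = 4438 \left(-1 + \left(\frac{3 - - \frac{1}{2}}{-2}\right)^{2} + 2 \frac{3 - - \frac{1}{2}}{-2}\right) = 4438 \left(-1 + \left(\left(3 + \frac{1}{2}\right) \left(- \frac{1}{2}\right)\right)^{2} + 2 \left(3 + \frac{1}{2}\right) \left(- \frac{1}{2}\right)\right) = 4438 \left(-1 + \left(\frac{7}{2} \left(- \frac{1}{2}\right)\right)^{2} + 2 \cdot \frac{7}{2} \left(- \frac{1}{2}\right)\right) = 4438 \left(-1 + \left(- \frac{7}{4}\right)^{2} + 2 \left(- \frac{7}{4}\right)\right) = 4438 \left(-1 + \frac{49}{16} - \frac{7}{2}\right) = 4438 \left(- \frac{23}{16}\right) = - \frac{51037}{8}$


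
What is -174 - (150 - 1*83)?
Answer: -241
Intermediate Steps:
-174 - (150 - 1*83) = -174 - (150 - 83) = -174 - 1*67 = -174 - 67 = -241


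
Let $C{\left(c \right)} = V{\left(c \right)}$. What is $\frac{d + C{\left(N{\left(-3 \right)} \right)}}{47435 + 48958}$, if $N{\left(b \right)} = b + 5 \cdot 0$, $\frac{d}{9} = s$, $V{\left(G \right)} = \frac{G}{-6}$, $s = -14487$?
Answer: $- \frac{260765}{192786} \approx -1.3526$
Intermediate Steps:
$V{\left(G \right)} = - \frac{G}{6}$ ($V{\left(G \right)} = G \left(- \frac{1}{6}\right) = - \frac{G}{6}$)
$d = -130383$ ($d = 9 \left(-14487\right) = -130383$)
$N{\left(b \right)} = b$ ($N{\left(b \right)} = b + 0 = b$)
$C{\left(c \right)} = - \frac{c}{6}$
$\frac{d + C{\left(N{\left(-3 \right)} \right)}}{47435 + 48958} = \frac{-130383 - - \frac{1}{2}}{47435 + 48958} = \frac{-130383 + \frac{1}{2}}{96393} = \left(- \frac{260765}{2}\right) \frac{1}{96393} = - \frac{260765}{192786}$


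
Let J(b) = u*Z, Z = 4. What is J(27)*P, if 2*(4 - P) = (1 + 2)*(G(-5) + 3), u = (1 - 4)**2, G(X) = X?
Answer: 252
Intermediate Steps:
u = 9 (u = (-3)**2 = 9)
J(b) = 36 (J(b) = 9*4 = 36)
P = 7 (P = 4 - (1 + 2)*(-5 + 3)/2 = 4 - 3*(-2)/2 = 4 - 1/2*(-6) = 4 + 3 = 7)
J(27)*P = 36*7 = 252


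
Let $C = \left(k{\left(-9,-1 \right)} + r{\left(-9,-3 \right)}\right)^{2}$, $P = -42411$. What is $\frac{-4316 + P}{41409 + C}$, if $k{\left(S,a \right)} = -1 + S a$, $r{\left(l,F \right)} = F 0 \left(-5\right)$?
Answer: $- \frac{46727}{41473} \approx -1.1267$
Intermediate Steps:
$r{\left(l,F \right)} = 0$ ($r{\left(l,F \right)} = 0 \left(-5\right) = 0$)
$C = 64$ ($C = \left(\left(-1 - -9\right) + 0\right)^{2} = \left(\left(-1 + 9\right) + 0\right)^{2} = \left(8 + 0\right)^{2} = 8^{2} = 64$)
$\frac{-4316 + P}{41409 + C} = \frac{-4316 - 42411}{41409 + 64} = - \frac{46727}{41473}$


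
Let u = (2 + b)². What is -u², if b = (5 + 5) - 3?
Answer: -6561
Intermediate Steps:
b = 7 (b = 10 - 3 = 7)
u = 81 (u = (2 + 7)² = 9² = 81)
-u² = -1*81² = -1*6561 = -6561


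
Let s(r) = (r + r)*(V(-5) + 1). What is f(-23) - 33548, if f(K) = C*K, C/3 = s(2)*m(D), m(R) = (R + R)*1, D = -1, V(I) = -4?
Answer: -35204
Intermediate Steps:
s(r) = -6*r (s(r) = (r + r)*(-4 + 1) = (2*r)*(-3) = -6*r)
m(R) = 2*R (m(R) = (2*R)*1 = 2*R)
C = 72 (C = 3*((-6*2)*(2*(-1))) = 3*(-12*(-2)) = 3*24 = 72)
f(K) = 72*K
f(-23) - 33548 = 72*(-23) - 33548 = -1656 - 33548 = -35204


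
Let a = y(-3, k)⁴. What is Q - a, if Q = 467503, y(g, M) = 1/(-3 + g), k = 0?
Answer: 605883887/1296 ≈ 4.6750e+5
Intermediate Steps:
a = 1/1296 (a = (1/(-3 - 3))⁴ = (1/(-6))⁴ = (-⅙)⁴ = 1/1296 ≈ 0.00077160)
Q - a = 467503 - 1*1/1296 = 467503 - 1/1296 = 605883887/1296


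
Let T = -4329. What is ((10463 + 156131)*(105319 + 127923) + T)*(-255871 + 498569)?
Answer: 9430446633364462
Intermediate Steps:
((10463 + 156131)*(105319 + 127923) + T)*(-255871 + 498569) = ((10463 + 156131)*(105319 + 127923) - 4329)*(-255871 + 498569) = (166594*233242 - 4329)*242698 = (38856717748 - 4329)*242698 = 38856713419*242698 = 9430446633364462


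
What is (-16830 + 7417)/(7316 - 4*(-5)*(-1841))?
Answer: 9413/29504 ≈ 0.31904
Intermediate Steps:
(-16830 + 7417)/(7316 - 4*(-5)*(-1841)) = -9413/(7316 + 20*(-1841)) = -9413/(7316 - 36820) = -9413/(-29504) = -9413*(-1/29504) = 9413/29504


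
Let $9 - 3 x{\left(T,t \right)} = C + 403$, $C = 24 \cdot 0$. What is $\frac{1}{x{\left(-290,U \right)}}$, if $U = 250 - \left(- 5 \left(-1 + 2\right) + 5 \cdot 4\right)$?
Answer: $- \frac{3}{394} \approx -0.0076142$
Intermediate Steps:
$C = 0$
$U = 235$ ($U = 250 - \left(\left(-5\right) 1 + 20\right) = 250 - \left(-5 + 20\right) = 250 - 15 = 235$)
$x{\left(T,t \right)} = - \frac{394}{3}$ ($x{\left(T,t \right)} = 3 - \frac{0 + 403}{3} = 3 - \frac{403}{3} = - \frac{394}{3}$)
$\frac{1}{x{\left(-290,U \right)}} = \frac{1}{- \frac{394}{3}} = - \frac{3}{394}$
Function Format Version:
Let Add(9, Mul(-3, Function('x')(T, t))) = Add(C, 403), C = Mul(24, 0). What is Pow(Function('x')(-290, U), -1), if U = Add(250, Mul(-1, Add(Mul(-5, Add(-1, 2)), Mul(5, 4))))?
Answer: Rational(-3, 394) ≈ -0.0076142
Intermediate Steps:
C = 0
U = 235 (U = Add(250, Mul(-1, Add(Mul(-5, 1), 20))) = Add(250, Mul(-1, Add(-5, 20))) = Add(250, Mul(-1, 15)) = Add(250, -15) = 235)
Function('x')(T, t) = Rational(-394, 3) (Function('x')(T, t) = Add(3, Mul(Rational(-1, 3), Add(0, 403))) = Add(3, Mul(Rational(-1, 3), 403)) = Add(3, Rational(-403, 3)) = Rational(-394, 3))
Pow(Function('x')(-290, U), -1) = Pow(Rational(-394, 3), -1) = Rational(-3, 394)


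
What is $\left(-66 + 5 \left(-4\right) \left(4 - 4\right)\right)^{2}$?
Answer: $4356$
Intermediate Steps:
$\left(-66 + 5 \left(-4\right) \left(4 - 4\right)\right)^{2} = \left(-66 - 0\right)^{2} = \left(-66 + 0\right)^{2} = \left(-66\right)^{2} = 4356$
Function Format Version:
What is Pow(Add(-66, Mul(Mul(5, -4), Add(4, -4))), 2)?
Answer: 4356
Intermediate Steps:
Pow(Add(-66, Mul(Mul(5, -4), Add(4, -4))), 2) = Pow(Add(-66, Mul(-20, 0)), 2) = Pow(Add(-66, 0), 2) = Pow(-66, 2) = 4356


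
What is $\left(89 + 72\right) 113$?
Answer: $18193$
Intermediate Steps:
$\left(89 + 72\right) 113 = 161 \cdot 113 = 18193$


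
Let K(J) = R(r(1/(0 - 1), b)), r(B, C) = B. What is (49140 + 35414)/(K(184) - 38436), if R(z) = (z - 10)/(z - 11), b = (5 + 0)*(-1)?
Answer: -1014648/461221 ≈ -2.1999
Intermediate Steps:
b = -5 (b = 5*(-1) = -5)
R(z) = (-10 + z)/(-11 + z)
K(J) = 11/12 (K(J) = (-10 + 1/(0 - 1))/(-11 + 1/(0 - 1)) = (-10 + 1/(-1))/(-11 + 1/(-1)) = (-10 - 1)/(-11 - 1) = -11/(-12) = -1/12*(-11) = 11/12)
(49140 + 35414)/(K(184) - 38436) = (49140 + 35414)/(11/12 - 38436) = 84554/(-461221/12) = 84554*(-12/461221) = -1014648/461221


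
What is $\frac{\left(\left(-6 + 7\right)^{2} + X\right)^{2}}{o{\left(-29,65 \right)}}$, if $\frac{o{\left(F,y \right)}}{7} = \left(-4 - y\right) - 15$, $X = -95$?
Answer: $- \frac{2209}{147} \approx -15.027$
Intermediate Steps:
$o{\left(F,y \right)} = -133 - 7 y$ ($o{\left(F,y \right)} = 7 \left(\left(-4 - y\right) - 15\right) = 7 \left(-19 - y\right) = -133 - 7 y$)
$\frac{\left(\left(-6 + 7\right)^{2} + X\right)^{2}}{o{\left(-29,65 \right)}} = \frac{\left(\left(-6 + 7\right)^{2} - 95\right)^{2}}{-133 - 455} = \frac{\left(1^{2} - 95\right)^{2}}{-133 - 455} = \frac{\left(1 - 95\right)^{2}}{-588} = \left(-94\right)^{2} \left(- \frac{1}{588}\right) = 8836 \left(- \frac{1}{588}\right) = - \frac{2209}{147}$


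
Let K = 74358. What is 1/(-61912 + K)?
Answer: 1/12446 ≈ 8.0347e-5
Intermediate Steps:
1/(-61912 + K) = 1/(-61912 + 74358) = 1/12446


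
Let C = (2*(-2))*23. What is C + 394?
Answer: 302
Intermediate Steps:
C = -92 (C = -4*23 = -92)
C + 394 = -92 + 394 = 302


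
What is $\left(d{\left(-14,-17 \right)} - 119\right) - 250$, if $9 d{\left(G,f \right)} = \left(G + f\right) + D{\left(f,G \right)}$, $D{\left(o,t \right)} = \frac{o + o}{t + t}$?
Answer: $- \frac{15637}{42} \approx -372.31$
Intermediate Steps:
$D{\left(o,t \right)} = \frac{o}{t}$ ($D{\left(o,t \right)} = \frac{2 o}{2 t} = 2 o \frac{1}{2 t} = \frac{o}{t}$)
$d{\left(G,f \right)} = \frac{G}{9} + \frac{f}{9} + \frac{f}{9 G}$ ($d{\left(G,f \right)} = \frac{\left(G + f\right) + \frac{f}{G}}{9} = \frac{G + f + \frac{f}{G}}{9} = \frac{G}{9} + \frac{f}{9} + \frac{f}{9 G}$)
$\left(d{\left(-14,-17 \right)} - 119\right) - 250 = \left(\frac{-17 - 14 \left(-14 - 17\right)}{9 \left(-14\right)} - 119\right) - 250 = \left(\frac{1}{9} \left(- \frac{1}{14}\right) \left(-17 - -434\right) - 119\right) - 250 = \left(\frac{1}{9} \left(- \frac{1}{14}\right) \left(-17 + 434\right) - 119\right) - 250 = \left(\frac{1}{9} \left(- \frac{1}{14}\right) 417 - 119\right) - 250 = \left(- \frac{139}{42} - 119\right) - 250 = - \frac{5137}{42} - 250 = - \frac{15637}{42}$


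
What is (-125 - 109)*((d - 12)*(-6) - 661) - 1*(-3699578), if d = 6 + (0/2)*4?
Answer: 3845828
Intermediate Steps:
d = 6 (d = 6 + (0*(½))*4 = 6 + 0*4 = 6 + 0 = 6)
(-125 - 109)*((d - 12)*(-6) - 661) - 1*(-3699578) = (-125 - 109)*((6 - 12)*(-6) - 661) - 1*(-3699578) = -234*(-6*(-6) - 661) + 3699578 = -234*(36 - 661) + 3699578 = -234*(-625) + 3699578 = 146250 + 3699578 = 3845828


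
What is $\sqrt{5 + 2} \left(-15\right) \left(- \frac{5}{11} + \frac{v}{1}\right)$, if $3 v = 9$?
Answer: $- \frac{420 \sqrt{7}}{11} \approx -101.02$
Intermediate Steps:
$v = 3$ ($v = \frac{1}{3} \cdot 9 = 3$)
$\sqrt{5 + 2} \left(-15\right) \left(- \frac{5}{11} + \frac{v}{1}\right) = \sqrt{5 + 2} \left(-15\right) \left(- \frac{5}{11} + \frac{3}{1}\right) = \sqrt{7} \left(-15\right) \left(\left(-5\right) \frac{1}{11} + 3 \cdot 1\right) = - 15 \sqrt{7} \left(- \frac{5}{11} + 3\right) = - 15 \sqrt{7} \cdot \frac{28}{11} = - \frac{420 \sqrt{7}}{11}$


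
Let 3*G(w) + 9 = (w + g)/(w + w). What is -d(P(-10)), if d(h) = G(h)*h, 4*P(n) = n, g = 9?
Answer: -103/12 ≈ -8.5833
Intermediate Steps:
P(n) = n/4
G(w) = -3 + (9 + w)/(6*w) (G(w) = -3 + ((w + 9)/(w + w))/3 = -3 + ((9 + w)/((2*w)))/3 = -3 + ((9 + w)*(1/(2*w)))/3 = -3 + ((9 + w)/(2*w))/3 = -3 + (9 + w)/(6*w))
d(h) = 3/2 - 17*h/6 (d(h) = ((9 - 17*h)/(6*h))*h = 3/2 - 17*h/6)
-d(P(-10)) = -(3/2 - 17*(-10)/24) = -(3/2 - 17/6*(-5/2)) = -(3/2 + 85/12) = -1*103/12 = -103/12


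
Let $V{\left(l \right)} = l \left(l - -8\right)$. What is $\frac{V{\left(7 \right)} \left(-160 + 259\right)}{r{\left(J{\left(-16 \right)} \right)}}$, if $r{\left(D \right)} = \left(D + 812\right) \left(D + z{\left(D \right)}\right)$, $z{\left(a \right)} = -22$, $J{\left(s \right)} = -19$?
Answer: $- \frac{10395}{32513} \approx -0.31972$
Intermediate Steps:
$V{\left(l \right)} = l \left(8 + l\right)$ ($V{\left(l \right)} = l \left(l + 8\right) = l \left(8 + l\right)$)
$r{\left(D \right)} = \left(-22 + D\right) \left(812 + D\right)$ ($r{\left(D \right)} = \left(D + 812\right) \left(D - 22\right) = \left(812 + D\right) \left(-22 + D\right) = \left(-22 + D\right) \left(812 + D\right)$)
$\frac{V{\left(7 \right)} \left(-160 + 259\right)}{r{\left(J{\left(-16 \right)} \right)}} = \frac{7 \left(8 + 7\right) \left(-160 + 259\right)}{-17864 + \left(-19\right)^{2} + 790 \left(-19\right)} = \frac{7 \cdot 15 \cdot 99}{-17864 + 361 - 15010} = \frac{105 \cdot 99}{-32513} = 10395 \left(- \frac{1}{32513}\right) = - \frac{10395}{32513}$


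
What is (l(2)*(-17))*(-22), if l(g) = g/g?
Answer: 374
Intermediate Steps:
l(g) = 1
(l(2)*(-17))*(-22) = (1*(-17))*(-22) = -17*(-22) = 374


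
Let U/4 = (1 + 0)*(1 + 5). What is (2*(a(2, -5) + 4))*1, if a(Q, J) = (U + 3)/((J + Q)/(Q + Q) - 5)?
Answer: -32/23 ≈ -1.3913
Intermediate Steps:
U = 24 (U = 4*((1 + 0)*(1 + 5)) = 4*(1*6) = 4*6 = 24)
a(Q, J) = 27/(-5 + (J + Q)/(2*Q)) (a(Q, J) = (24 + 3)/((J + Q)/(Q + Q) - 5) = 27/((J + Q)/((2*Q)) - 5) = 27/((J + Q)*(1/(2*Q)) - 5) = 27/((J + Q)/(2*Q) - 5) = 27/(-5 + (J + Q)/(2*Q)))
(2*(a(2, -5) + 4))*1 = (2*(54*2/(-5 - 9*2) + 4))*1 = (2*(54*2/(-5 - 18) + 4))*1 = (2*(54*2/(-23) + 4))*1 = (2*(54*2*(-1/23) + 4))*1 = (2*(-108/23 + 4))*1 = (2*(-16/23))*1 = -32/23*1 = -32/23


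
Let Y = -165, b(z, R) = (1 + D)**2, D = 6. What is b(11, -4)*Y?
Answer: -8085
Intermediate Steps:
b(z, R) = 49 (b(z, R) = (1 + 6)**2 = 7**2 = 49)
b(11, -4)*Y = 49*(-165) = -8085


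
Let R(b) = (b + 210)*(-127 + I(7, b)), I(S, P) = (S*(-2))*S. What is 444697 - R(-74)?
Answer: 475297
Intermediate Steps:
I(S, P) = -2*S**2 (I(S, P) = (-2*S)*S = -2*S**2)
R(b) = -47250 - 225*b (R(b) = (b + 210)*(-127 - 2*7**2) = (210 + b)*(-127 - 2*49) = (210 + b)*(-127 - 98) = (210 + b)*(-225) = -47250 - 225*b)
444697 - R(-74) = 444697 - (-47250 - 225*(-74)) = 444697 - (-47250 + 16650) = 444697 - 1*(-30600) = 444697 + 30600 = 475297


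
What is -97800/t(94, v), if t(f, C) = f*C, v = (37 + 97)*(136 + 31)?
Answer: -24450/525883 ≈ -0.046493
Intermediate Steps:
v = 22378 (v = 134*167 = 22378)
t(f, C) = C*f
-97800/t(94, v) = -97800/(22378*94) = -97800/2103532 = -97800*1/2103532 = -24450/525883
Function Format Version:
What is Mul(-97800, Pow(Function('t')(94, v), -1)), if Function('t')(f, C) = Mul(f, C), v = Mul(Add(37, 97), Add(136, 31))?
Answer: Rational(-24450, 525883) ≈ -0.046493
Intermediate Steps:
v = 22378 (v = Mul(134, 167) = 22378)
Function('t')(f, C) = Mul(C, f)
Mul(-97800, Pow(Function('t')(94, v), -1)) = Mul(-97800, Pow(Mul(22378, 94), -1)) = Mul(-97800, Pow(2103532, -1)) = Mul(-97800, Rational(1, 2103532)) = Rational(-24450, 525883)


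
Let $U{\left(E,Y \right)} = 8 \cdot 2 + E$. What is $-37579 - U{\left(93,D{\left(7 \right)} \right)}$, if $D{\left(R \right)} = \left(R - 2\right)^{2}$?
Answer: $-37688$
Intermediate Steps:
$D{\left(R \right)} = \left(-2 + R\right)^{2}$
$U{\left(E,Y \right)} = 16 + E$
$-37579 - U{\left(93,D{\left(7 \right)} \right)} = -37579 - \left(16 + 93\right) = -37579 - 109 = -37688$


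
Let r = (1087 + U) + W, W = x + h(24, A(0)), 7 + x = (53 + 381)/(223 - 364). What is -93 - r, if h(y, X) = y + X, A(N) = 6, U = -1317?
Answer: 16508/141 ≈ 117.08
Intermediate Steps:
h(y, X) = X + y
x = -1421/141 (x = -7 + (53 + 381)/(223 - 364) = -7 + 434/(-141) = -7 + 434*(-1/141) = -7 - 434/141 = -1421/141 ≈ -10.078)
W = 2809/141 (W = -1421/141 + (6 + 24) = -1421/141 + 30 = 2809/141 ≈ 19.922)
r = -29621/141 (r = (1087 - 1317) + 2809/141 = -230 + 2809/141 = -29621/141 ≈ -210.08)
-93 - r = -93 - 1*(-29621/141) = -93 + 29621/141 = 16508/141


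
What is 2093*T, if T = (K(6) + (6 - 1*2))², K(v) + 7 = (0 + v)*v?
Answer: 2279277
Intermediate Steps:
K(v) = -7 + v² (K(v) = -7 + (0 + v)*v = -7 + v*v = -7 + v²)
T = 1089 (T = ((-7 + 6²) + (6 - 1*2))² = ((-7 + 36) + (6 - 2))² = (29 + 4)² = 33² = 1089)
2093*T = 2093*1089 = 2279277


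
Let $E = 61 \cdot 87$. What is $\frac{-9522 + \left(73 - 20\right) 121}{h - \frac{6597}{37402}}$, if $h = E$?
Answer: $- \frac{116282818}{198485817} \approx -0.58585$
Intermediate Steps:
$E = 5307$
$h = 5307$
$\frac{-9522 + \left(73 - 20\right) 121}{h - \frac{6597}{37402}} = \frac{-9522 + \left(73 - 20\right) 121}{5307 - \frac{6597}{37402}} = \frac{-9522 + 53 \cdot 121}{5307 - \frac{6597}{37402}} = \frac{-9522 + 6413}{5307 - \frac{6597}{37402}} = - \frac{3109}{\frac{198485817}{37402}} = \left(-3109\right) \frac{37402}{198485817} = - \frac{116282818}{198485817}$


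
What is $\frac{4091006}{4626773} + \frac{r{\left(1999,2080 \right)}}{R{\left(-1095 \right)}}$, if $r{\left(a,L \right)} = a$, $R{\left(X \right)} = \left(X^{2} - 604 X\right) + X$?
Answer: $\frac{7615697285087}{8602605306630} \approx 0.88528$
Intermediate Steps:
$R{\left(X \right)} = X^{2} - 603 X$
$\frac{4091006}{4626773} + \frac{r{\left(1999,2080 \right)}}{R{\left(-1095 \right)}} = \frac{4091006}{4626773} + \frac{1999}{\left(-1095\right) \left(-603 - 1095\right)} = 4091006 \cdot \frac{1}{4626773} + \frac{1999}{\left(-1095\right) \left(-1698\right)} = \frac{4091006}{4626773} + \frac{1999}{1859310} = \frac{7615697285087}{8602605306630}$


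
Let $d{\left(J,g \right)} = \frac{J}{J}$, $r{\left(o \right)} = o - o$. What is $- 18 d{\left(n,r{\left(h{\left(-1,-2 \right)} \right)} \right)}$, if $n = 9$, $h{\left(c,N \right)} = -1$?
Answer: $-18$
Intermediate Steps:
$r{\left(o \right)} = 0$
$d{\left(J,g \right)} = 1$
$- 18 d{\left(n,r{\left(h{\left(-1,-2 \right)} \right)} \right)} = \left(-18\right) 1 = -18$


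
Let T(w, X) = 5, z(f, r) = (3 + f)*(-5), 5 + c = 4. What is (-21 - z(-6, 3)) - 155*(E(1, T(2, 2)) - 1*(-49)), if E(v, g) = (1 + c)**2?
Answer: -7631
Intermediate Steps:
c = -1 (c = -5 + 4 = -1)
z(f, r) = -15 - 5*f
E(v, g) = 0 (E(v, g) = (1 - 1)**2 = 0**2 = 0)
(-21 - z(-6, 3)) - 155*(E(1, T(2, 2)) - 1*(-49)) = (-21 - (-15 - 5*(-6))) - 155*(0 - 1*(-49)) = (-21 - (-15 + 30)) - 155*(0 + 49) = (-21 - 1*15) - 155*49 = (-21 - 15) - 7595 = -36 - 7595 = -7631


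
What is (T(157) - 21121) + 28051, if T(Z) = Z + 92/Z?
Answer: 1112751/157 ≈ 7087.6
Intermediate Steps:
(T(157) - 21121) + 28051 = ((157 + 92/157) - 21121) + 28051 = (24741/157 - 21121) + 28051 = -3291256/157 + 28051 = 1112751/157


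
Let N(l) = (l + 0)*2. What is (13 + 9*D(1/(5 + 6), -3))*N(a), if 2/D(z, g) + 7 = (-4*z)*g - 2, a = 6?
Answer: 3732/29 ≈ 128.69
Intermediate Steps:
N(l) = 2*l (N(l) = l*2 = 2*l)
D(z, g) = 2/(-9 - 4*g*z) (D(z, g) = 2/(-7 + ((-4*z)*g - 2)) = 2/(-7 + (-4*g*z - 2)) = 2/(-7 + (-2 - 4*g*z)) = 2/(-9 - 4*g*z))
(13 + 9*D(1/(5 + 6), -3))*N(a) = (13 + 9*(-2/(9 + 4*(-3)/(5 + 6))))*(2*6) = (13 + 9*(-2/(9 + 4*(-3)/11)))*12 = (13 + 9*(-2/(9 + 4*(-3)*(1/11))))*12 = (13 + 9*(-2/(9 - 12/11)))*12 = (13 + 9*(-2/87/11))*12 = (13 + 9*(-2*11/87))*12 = (13 + 9*(-22/87))*12 = (13 - 66/29)*12 = (311/29)*12 = 3732/29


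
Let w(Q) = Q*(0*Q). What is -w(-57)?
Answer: 0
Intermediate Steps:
w(Q) = 0 (w(Q) = Q*0 = 0)
-w(-57) = -1*0 = 0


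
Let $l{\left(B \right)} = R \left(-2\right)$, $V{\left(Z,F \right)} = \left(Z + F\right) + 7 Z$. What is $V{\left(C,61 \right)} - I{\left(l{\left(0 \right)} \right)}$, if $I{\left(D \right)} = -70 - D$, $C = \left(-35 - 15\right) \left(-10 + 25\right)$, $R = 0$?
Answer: $-5869$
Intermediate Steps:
$C = -750$ ($C = \left(-50\right) 15 = -750$)
$V{\left(Z,F \right)} = F + 8 Z$ ($V{\left(Z,F \right)} = \left(F + Z\right) + 7 Z = F + 8 Z$)
$l{\left(B \right)} = 0$ ($l{\left(B \right)} = 0 \left(-2\right) = 0$)
$V{\left(C,61 \right)} - I{\left(l{\left(0 \right)} \right)} = \left(61 + 8 \left(-750\right)\right) - \left(-70 - 0\right) = \left(61 - 6000\right) - \left(-70 + 0\right) = -5939 - -70 = -5939 + 70 = -5869$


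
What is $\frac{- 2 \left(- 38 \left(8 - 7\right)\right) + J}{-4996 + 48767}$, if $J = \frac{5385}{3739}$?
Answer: $\frac{22273}{12589213} \approx 0.0017692$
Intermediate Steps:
$J = \frac{5385}{3739}$ ($J = 5385 \cdot \frac{1}{3739} = \frac{5385}{3739} \approx 1.4402$)
$\frac{- 2 \left(- 38 \left(8 - 7\right)\right) + J}{-4996 + 48767} = \frac{- 2 \left(- 38 \left(8 - 7\right)\right) + \frac{5385}{3739}}{-4996 + 48767} = \frac{- 2 \left(\left(-38\right) 1\right) + \frac{5385}{3739}}{43771} = \left(\left(-2\right) \left(-38\right) + \frac{5385}{3739}\right) \frac{1}{43771} = \left(76 + \frac{5385}{3739}\right) \frac{1}{43771} = \frac{289549}{3739} \cdot \frac{1}{43771} = \frac{22273}{12589213}$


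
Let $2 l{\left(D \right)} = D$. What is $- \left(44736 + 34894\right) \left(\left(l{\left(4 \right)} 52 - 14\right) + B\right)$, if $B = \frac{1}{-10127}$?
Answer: $- \frac{72577091270}{10127} \approx -7.1667 \cdot 10^{6}$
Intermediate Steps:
$l{\left(D \right)} = \frac{D}{2}$
$B = - \frac{1}{10127} \approx -9.8746 \cdot 10^{-5}$
$- \left(44736 + 34894\right) \left(\left(l{\left(4 \right)} 52 - 14\right) + B\right) = - \left(44736 + 34894\right) \left(\left(\frac{1}{2} \cdot 4 \cdot 52 - 14\right) - \frac{1}{10127}\right) = - 79630 \left(\left(2 \cdot 52 - 14\right) - \frac{1}{10127}\right) = - 79630 \left(\left(104 - 14\right) - \frac{1}{10127}\right) = - 79630 \left(90 - \frac{1}{10127}\right) = - \frac{79630 \cdot 911429}{10127} = \left(-1\right) \frac{72577091270}{10127} = - \frac{72577091270}{10127}$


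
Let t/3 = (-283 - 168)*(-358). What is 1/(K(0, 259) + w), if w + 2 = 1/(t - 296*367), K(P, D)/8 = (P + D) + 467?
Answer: 375742/2181558053 ≈ 0.00017224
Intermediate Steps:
t = 484374 (t = 3*((-283 - 168)*(-358)) = 3*(-451*(-358)) = 3*161458 = 484374)
K(P, D) = 3736 + 8*D + 8*P (K(P, D) = 8*((P + D) + 467) = 8*((D + P) + 467) = 8*(467 + D + P) = 3736 + 8*D + 8*P)
w = -751483/375742 (w = -2 + 1/(484374 - 296*367) = -2 + 1/(484374 - 108632) = -2 + 1/375742 = -751483/375742 ≈ -2.0000)
1/(K(0, 259) + w) = 1/((3736 + 8*259 + 8*0) - 751483/375742) = 1/((3736 + 2072 + 0) - 751483/375742) = 1/(5808 - 751483/375742) = 1/(2181558053/375742) = 375742/2181558053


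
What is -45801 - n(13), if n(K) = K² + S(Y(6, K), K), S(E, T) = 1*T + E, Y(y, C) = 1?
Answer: -45984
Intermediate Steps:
S(E, T) = E + T (S(E, T) = T + E = E + T)
n(K) = 1 + K + K² (n(K) = K² + (1 + K) = 1 + K + K²)
-45801 - n(13) = -45801 - (1 + 13 + 13²) = -45801 - (1 + 13 + 169) = -45801 - 1*183 = -45801 - 183 = -45984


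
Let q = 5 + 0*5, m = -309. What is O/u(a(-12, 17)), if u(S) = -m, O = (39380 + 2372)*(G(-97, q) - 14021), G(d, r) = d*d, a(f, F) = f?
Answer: -192560224/309 ≈ -6.2317e+5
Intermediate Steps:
q = 5 (q = 5 + 0 = 5)
G(d, r) = d²
O = -192560224 (O = (39380 + 2372)*((-97)² - 14021) = 41752*(9409 - 14021) = 41752*(-4612) = -192560224)
u(S) = 309 (u(S) = -1*(-309) = 309)
O/u(a(-12, 17)) = -192560224/309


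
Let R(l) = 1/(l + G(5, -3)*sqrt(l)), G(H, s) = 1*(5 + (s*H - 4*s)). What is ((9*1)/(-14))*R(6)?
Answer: -9/28 + 3*sqrt(6)/28 ≈ -0.058983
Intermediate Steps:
G(H, s) = 5 - 4*s + H*s (G(H, s) = 1*(5 + (H*s - 4*s)) = 1*(5 + (-4*s + H*s)) = 1*(5 - 4*s + H*s) = 5 - 4*s + H*s)
R(l) = 1/(l + 2*sqrt(l)) (R(l) = 1/(l + (5 - 4*(-3) + 5*(-3))*sqrt(l)) = 1/(l + (5 + 12 - 15)*sqrt(l)) = 1/(l + 2*sqrt(l)))
((9*1)/(-14))*R(6) = ((9*1)/(-14))/(6 + 2*sqrt(6)) = (9*(-1/14))/(6 + 2*sqrt(6)) = -9/(14*(6 + 2*sqrt(6)))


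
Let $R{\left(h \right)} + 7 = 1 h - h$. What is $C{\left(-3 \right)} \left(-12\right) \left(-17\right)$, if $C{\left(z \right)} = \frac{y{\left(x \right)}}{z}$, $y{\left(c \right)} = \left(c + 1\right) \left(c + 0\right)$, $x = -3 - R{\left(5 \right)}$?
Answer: $-1360$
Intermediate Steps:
$R{\left(h \right)} = -7$ ($R{\left(h \right)} = -7 + \left(1 h - h\right) = -7 + \left(h - h\right) = -7 + 0 = -7$)
$x = 4$ ($x = -3 - -7 = -3 + 7 = 4$)
$y{\left(c \right)} = c \left(1 + c\right)$ ($y{\left(c \right)} = \left(1 + c\right) c = c \left(1 + c\right)$)
$C{\left(z \right)} = \frac{20}{z}$ ($C{\left(z \right)} = \frac{4 \left(1 + 4\right)}{z} = \frac{4 \cdot 5}{z} = \frac{20}{z}$)
$C{\left(-3 \right)} \left(-12\right) \left(-17\right) = \frac{20}{-3} \left(-12\right) \left(-17\right) = 20 \left(- \frac{1}{3}\right) \left(-12\right) \left(-17\right) = \left(- \frac{20}{3}\right) \left(-12\right) \left(-17\right) = 80 \left(-17\right) = -1360$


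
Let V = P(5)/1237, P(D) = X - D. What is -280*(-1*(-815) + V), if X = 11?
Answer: -282285080/1237 ≈ -2.2820e+5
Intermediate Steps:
P(D) = 11 - D
V = 6/1237 (V = (11 - 1*5)/1237 = (11 - 5)*(1/1237) = 6*(1/1237) = 6/1237 ≈ 0.0048504)
-280*(-1*(-815) + V) = -280*(-1*(-815) + 6/1237) = -280*(815 + 6/1237) = -280*1008161/1237 = -282285080/1237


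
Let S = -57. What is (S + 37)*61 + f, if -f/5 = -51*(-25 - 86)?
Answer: -29525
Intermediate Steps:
f = -28305 (f = -(-255)*(-25 - 86) = -(-255)*(-111) = -5*5661 = -28305)
(S + 37)*61 + f = (-57 + 37)*61 - 28305 = -20*61 - 28305 = -1220 - 28305 = -29525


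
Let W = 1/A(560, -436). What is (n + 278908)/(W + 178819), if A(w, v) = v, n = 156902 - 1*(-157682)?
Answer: 258762512/77965083 ≈ 3.3190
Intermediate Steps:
n = 314584 (n = 156902 + 157682 = 314584)
W = -1/436 (W = 1/(-436) = -1/436 ≈ -0.0022936)
(n + 278908)/(W + 178819) = (314584 + 278908)/(-1/436 + 178819) = 593492/(77965083/436) = 593492*(436/77965083) = 258762512/77965083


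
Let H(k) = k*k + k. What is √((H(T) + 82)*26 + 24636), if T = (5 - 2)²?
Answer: 2*√7277 ≈ 170.61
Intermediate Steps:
T = 9 (T = 3² = 9)
H(k) = k + k² (H(k) = k² + k = k + k²)
√((H(T) + 82)*26 + 24636) = √((9*(1 + 9) + 82)*26 + 24636) = √((9*10 + 82)*26 + 24636) = √((90 + 82)*26 + 24636) = √(172*26 + 24636) = √(4472 + 24636) = √29108 = 2*√7277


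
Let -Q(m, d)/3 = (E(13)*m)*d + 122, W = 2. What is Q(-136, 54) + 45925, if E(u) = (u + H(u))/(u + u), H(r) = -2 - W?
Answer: 691411/13 ≈ 53185.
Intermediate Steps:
H(r) = -4 (H(r) = -2 - 1*2 = -2 - 2 = -4)
E(u) = (-4 + u)/(2*u) (E(u) = (u - 4)/(u + u) = (-4 + u)/((2*u)) = (-4 + u)*(1/(2*u)) = (-4 + u)/(2*u))
Q(m, d) = -366 - 27*d*m/26 (Q(m, d) = -3*((((1/2)*(-4 + 13)/13)*m)*d + 122) = -3*((((1/2)*(1/13)*9)*m)*d + 122) = -3*((9*m/26)*d + 122) = -3*(9*d*m/26 + 122) = -3*(122 + 9*d*m/26) = -366 - 27*d*m/26)
Q(-136, 54) + 45925 = (-366 - 27/26*54*(-136)) + 45925 = (-366 + 99144/13) + 45925 = 94386/13 + 45925 = 691411/13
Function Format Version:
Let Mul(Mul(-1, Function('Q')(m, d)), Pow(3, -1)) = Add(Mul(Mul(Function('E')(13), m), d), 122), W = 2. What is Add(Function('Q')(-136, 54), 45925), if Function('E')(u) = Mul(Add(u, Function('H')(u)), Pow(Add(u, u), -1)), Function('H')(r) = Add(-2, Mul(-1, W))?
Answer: Rational(691411, 13) ≈ 53185.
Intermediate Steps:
Function('H')(r) = -4 (Function('H')(r) = Add(-2, Mul(-1, 2)) = Add(-2, -2) = -4)
Function('E')(u) = Mul(Rational(1, 2), Pow(u, -1), Add(-4, u)) (Function('E')(u) = Mul(Add(u, -4), Pow(Add(u, u), -1)) = Mul(Add(-4, u), Pow(Mul(2, u), -1)) = Mul(Add(-4, u), Mul(Rational(1, 2), Pow(u, -1))) = Mul(Rational(1, 2), Pow(u, -1), Add(-4, u)))
Function('Q')(m, d) = Add(-366, Mul(Rational(-27, 26), d, m)) (Function('Q')(m, d) = Mul(-3, Add(Mul(Mul(Mul(Rational(1, 2), Pow(13, -1), Add(-4, 13)), m), d), 122)) = Mul(-3, Add(Mul(Mul(Mul(Rational(1, 2), Rational(1, 13), 9), m), d), 122)) = Mul(-3, Add(Mul(Mul(Rational(9, 26), m), d), 122)) = Mul(-3, Add(Mul(Rational(9, 26), d, m), 122)) = Mul(-3, Add(122, Mul(Rational(9, 26), d, m))) = Add(-366, Mul(Rational(-27, 26), d, m)))
Add(Function('Q')(-136, 54), 45925) = Add(Add(-366, Mul(Rational(-27, 26), 54, -136)), 45925) = Add(Add(-366, Rational(99144, 13)), 45925) = Add(Rational(94386, 13), 45925) = Rational(691411, 13)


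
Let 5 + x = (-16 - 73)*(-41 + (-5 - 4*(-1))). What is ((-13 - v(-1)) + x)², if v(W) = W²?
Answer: 13830961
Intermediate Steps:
x = 3733 (x = -5 + (-16 - 73)*(-41 + (-5 - 4*(-1))) = -5 - 89*(-41 + (-5 + 4)) = -5 - 89*(-41 - 1) = -5 - 89*(-42) = -5 + 3738 = 3733)
((-13 - v(-1)) + x)² = ((-13 - 1*(-1)²) + 3733)² = ((-13 - 1*1) + 3733)² = ((-13 - 1) + 3733)² = (-14 + 3733)² = 3719² = 13830961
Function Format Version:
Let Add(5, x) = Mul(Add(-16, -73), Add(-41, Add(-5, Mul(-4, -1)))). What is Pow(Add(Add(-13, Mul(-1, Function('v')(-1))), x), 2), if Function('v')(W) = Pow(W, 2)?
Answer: 13830961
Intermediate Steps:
x = 3733 (x = Add(-5, Mul(Add(-16, -73), Add(-41, Add(-5, Mul(-4, -1))))) = Add(-5, Mul(-89, Add(-41, Add(-5, 4)))) = Add(-5, Mul(-89, Add(-41, -1))) = Add(-5, Mul(-89, -42)) = Add(-5, 3738) = 3733)
Pow(Add(Add(-13, Mul(-1, Function('v')(-1))), x), 2) = Pow(Add(Add(-13, Mul(-1, Pow(-1, 2))), 3733), 2) = Pow(Add(Add(-13, Mul(-1, 1)), 3733), 2) = Pow(Add(Add(-13, -1), 3733), 2) = Pow(Add(-14, 3733), 2) = Pow(3719, 2) = 13830961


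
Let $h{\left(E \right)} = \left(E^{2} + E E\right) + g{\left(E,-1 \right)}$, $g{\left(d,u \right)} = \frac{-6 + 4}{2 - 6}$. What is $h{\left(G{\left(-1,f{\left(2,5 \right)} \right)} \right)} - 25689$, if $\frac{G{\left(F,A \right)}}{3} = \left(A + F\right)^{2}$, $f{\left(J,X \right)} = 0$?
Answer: $- \frac{51341}{2} \approx -25671.0$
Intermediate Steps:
$g{\left(d,u \right)} = \frac{1}{2}$ ($g{\left(d,u \right)} = - \frac{2}{-4} = \left(-2\right) \left(- \frac{1}{4}\right) = \frac{1}{2}$)
$G{\left(F,A \right)} = 3 \left(A + F\right)^{2}$
$h{\left(E \right)} = \frac{1}{2} + 2 E^{2}$ ($h{\left(E \right)} = \left(E^{2} + E E\right) + \frac{1}{2} = \left(E^{2} + E^{2}\right) + \frac{1}{2} = 2 E^{2} + \frac{1}{2} = \frac{1}{2} + 2 E^{2}$)
$h{\left(G{\left(-1,f{\left(2,5 \right)} \right)} \right)} - 25689 = \left(\frac{1}{2} + 2 \left(3 \left(0 - 1\right)^{2}\right)^{2}\right) - 25689 = \left(\frac{1}{2} + 2 \left(3 \left(-1\right)^{2}\right)^{2}\right) - 25689 = \left(\frac{1}{2} + 2 \left(3 \cdot 1\right)^{2}\right) - 25689 = \left(\frac{1}{2} + 2 \cdot 3^{2}\right) - 25689 = \left(\frac{1}{2} + 2 \cdot 9\right) - 25689 = \left(\frac{1}{2} + 18\right) - 25689 = \frac{37}{2} - 25689 = - \frac{51341}{2}$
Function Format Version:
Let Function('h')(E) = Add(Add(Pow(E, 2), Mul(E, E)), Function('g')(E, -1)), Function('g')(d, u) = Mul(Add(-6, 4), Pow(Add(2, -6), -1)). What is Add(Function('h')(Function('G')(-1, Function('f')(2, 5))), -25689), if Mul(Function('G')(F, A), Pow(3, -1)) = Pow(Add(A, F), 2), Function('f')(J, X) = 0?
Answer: Rational(-51341, 2) ≈ -25671.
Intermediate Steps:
Function('g')(d, u) = Rational(1, 2) (Function('g')(d, u) = Mul(-2, Pow(-4, -1)) = Mul(-2, Rational(-1, 4)) = Rational(1, 2))
Function('G')(F, A) = Mul(3, Pow(Add(A, F), 2))
Function('h')(E) = Add(Rational(1, 2), Mul(2, Pow(E, 2))) (Function('h')(E) = Add(Add(Pow(E, 2), Mul(E, E)), Rational(1, 2)) = Add(Add(Pow(E, 2), Pow(E, 2)), Rational(1, 2)) = Add(Mul(2, Pow(E, 2)), Rational(1, 2)) = Add(Rational(1, 2), Mul(2, Pow(E, 2))))
Add(Function('h')(Function('G')(-1, Function('f')(2, 5))), -25689) = Add(Add(Rational(1, 2), Mul(2, Pow(Mul(3, Pow(Add(0, -1), 2)), 2))), -25689) = Add(Add(Rational(1, 2), Mul(2, Pow(Mul(3, Pow(-1, 2)), 2))), -25689) = Add(Add(Rational(1, 2), Mul(2, Pow(Mul(3, 1), 2))), -25689) = Add(Add(Rational(1, 2), Mul(2, Pow(3, 2))), -25689) = Add(Add(Rational(1, 2), Mul(2, 9)), -25689) = Add(Add(Rational(1, 2), 18), -25689) = Add(Rational(37, 2), -25689) = Rational(-51341, 2)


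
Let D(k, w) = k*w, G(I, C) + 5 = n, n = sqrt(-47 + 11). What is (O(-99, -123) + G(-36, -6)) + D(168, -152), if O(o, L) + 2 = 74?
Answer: -25469 + 6*I ≈ -25469.0 + 6.0*I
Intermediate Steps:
n = 6*I (n = sqrt(-36) = 6*I ≈ 6.0*I)
O(o, L) = 72 (O(o, L) = -2 + 74 = 72)
G(I, C) = -5 + 6*I
(O(-99, -123) + G(-36, -6)) + D(168, -152) = (72 + (-5 + 6*I)) + 168*(-152) = (67 + 6*I) - 25536 = -25469 + 6*I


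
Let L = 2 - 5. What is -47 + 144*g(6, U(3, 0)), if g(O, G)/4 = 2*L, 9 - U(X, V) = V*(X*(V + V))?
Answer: -3503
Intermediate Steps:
L = -3
U(X, V) = 9 - 2*X*V² (U(X, V) = 9 - V*X*(V + V) = 9 - V*X*(2*V) = 9 - V*2*V*X = 9 - 2*X*V²)
g(O, G) = -24 (g(O, G) = 4*(2*(-3)) = 4*(-6) = -24)
-47 + 144*g(6, U(3, 0)) = -47 + 144*(-24) = -47 - 3456 = -3503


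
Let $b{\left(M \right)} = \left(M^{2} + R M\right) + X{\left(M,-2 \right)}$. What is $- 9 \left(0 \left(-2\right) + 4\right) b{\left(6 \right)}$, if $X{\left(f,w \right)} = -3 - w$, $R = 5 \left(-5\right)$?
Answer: $4140$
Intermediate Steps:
$R = -25$
$b{\left(M \right)} = -1 + M^{2} - 25 M$ ($b{\left(M \right)} = \left(M^{2} - 25 M\right) - 1 = -1 + M^{2} - 25 M$)
$- 9 \left(0 \left(-2\right) + 4\right) b{\left(6 \right)} = - 9 \left(0 \left(-2\right) + 4\right) \left(-1 + 6^{2} - 150\right) = - 9 \left(0 + 4\right) \left(-1 + 36 - 150\right) = \left(-9\right) 4 \left(-115\right) = \left(-36\right) \left(-115\right) = 4140$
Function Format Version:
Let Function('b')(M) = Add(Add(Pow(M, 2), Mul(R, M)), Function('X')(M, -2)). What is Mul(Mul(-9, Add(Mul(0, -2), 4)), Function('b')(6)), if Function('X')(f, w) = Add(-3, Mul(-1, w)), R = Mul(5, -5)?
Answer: 4140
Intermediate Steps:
R = -25
Function('b')(M) = Add(-1, Pow(M, 2), Mul(-25, M)) (Function('b')(M) = Add(Add(Pow(M, 2), Mul(-25, M)), Add(-3, Mul(-1, -2))) = Add(Add(Pow(M, 2), Mul(-25, M)), Add(-3, 2)) = Add(Add(Pow(M, 2), Mul(-25, M)), -1) = Add(-1, Pow(M, 2), Mul(-25, M)))
Mul(Mul(-9, Add(Mul(0, -2), 4)), Function('b')(6)) = Mul(Mul(-9, Add(Mul(0, -2), 4)), Add(-1, Pow(6, 2), Mul(-25, 6))) = Mul(Mul(-9, Add(0, 4)), Add(-1, 36, -150)) = Mul(Mul(-9, 4), -115) = Mul(-36, -115) = 4140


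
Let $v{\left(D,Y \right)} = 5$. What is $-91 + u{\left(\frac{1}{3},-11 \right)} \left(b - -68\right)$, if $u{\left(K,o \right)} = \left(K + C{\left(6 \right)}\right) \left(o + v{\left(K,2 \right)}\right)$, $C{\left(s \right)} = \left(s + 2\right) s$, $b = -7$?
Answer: $-17781$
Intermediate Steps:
$C{\left(s \right)} = s \left(2 + s\right)$ ($C{\left(s \right)} = \left(2 + s\right) s = s \left(2 + s\right)$)
$u{\left(K,o \right)} = \left(5 + o\right) \left(48 + K\right)$ ($u{\left(K,o \right)} = \left(K + 6 \left(2 + 6\right)\right) \left(o + 5\right) = \left(K + 6 \cdot 8\right) \left(5 + o\right) = \left(K + 48\right) \left(5 + o\right) = \left(48 + K\right) \left(5 + o\right) = \left(5 + o\right) \left(48 + K\right)$)
$-91 + u{\left(\frac{1}{3},-11 \right)} \left(b - -68\right) = -91 + \left(240 + \frac{5}{3} + 48 \left(-11\right) + \frac{1}{3} \left(-11\right)\right) \left(-7 - -68\right) = -91 + \left(240 + 5 \cdot \frac{1}{3} - 528 + \frac{1}{3} \left(-11\right)\right) \left(-7 + 68\right) = -91 + \left(240 + \frac{5}{3} - 528 - \frac{11}{3}\right) 61 = -91 - 17690 = -17781$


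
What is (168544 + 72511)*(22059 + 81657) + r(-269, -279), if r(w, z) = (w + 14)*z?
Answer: 25001331525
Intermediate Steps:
r(w, z) = z*(14 + w) (r(w, z) = (14 + w)*z = z*(14 + w))
(168544 + 72511)*(22059 + 81657) + r(-269, -279) = (168544 + 72511)*(22059 + 81657) - 279*(14 - 269) = 241055*103716 - 279*(-255) = 25001260380 + 71145 = 25001331525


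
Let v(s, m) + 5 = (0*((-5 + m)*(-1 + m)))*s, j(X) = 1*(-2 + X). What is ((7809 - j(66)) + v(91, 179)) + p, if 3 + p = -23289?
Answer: -15552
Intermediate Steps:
j(X) = -2 + X
p = -23292 (p = -3 - 23289 = -23292)
v(s, m) = -5 (v(s, m) = -5 + (0*((-5 + m)*(-1 + m)))*s = -5 + (0*((-1 + m)*(-5 + m)))*s = -5 + 0*s = -5 + 0 = -5)
((7809 - j(66)) + v(91, 179)) + p = ((7809 - (-2 + 66)) - 5) - 23292 = ((7809 - 1*64) - 5) - 23292 = ((7809 - 64) - 5) - 23292 = (7745 - 5) - 23292 = 7740 - 23292 = -15552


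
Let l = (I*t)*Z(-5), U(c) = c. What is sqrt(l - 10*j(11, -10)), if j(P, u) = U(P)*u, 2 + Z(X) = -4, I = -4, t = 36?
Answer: 2*sqrt(491) ≈ 44.317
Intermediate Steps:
Z(X) = -6 (Z(X) = -2 - 4 = -6)
j(P, u) = P*u
l = 864 (l = -4*36*(-6) = -144*(-6) = 864)
sqrt(l - 10*j(11, -10)) = sqrt(864 - 110*(-10)) = sqrt(864 - 10*(-110)) = sqrt(864 + 1100) = sqrt(1964) = 2*sqrt(491)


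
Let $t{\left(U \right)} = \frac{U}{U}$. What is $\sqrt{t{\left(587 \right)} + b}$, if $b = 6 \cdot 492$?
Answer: $\sqrt{2953} \approx 54.341$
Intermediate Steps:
$t{\left(U \right)} = 1$
$b = 2952$
$\sqrt{t{\left(587 \right)} + b} = \sqrt{1 + 2952} = \sqrt{2953}$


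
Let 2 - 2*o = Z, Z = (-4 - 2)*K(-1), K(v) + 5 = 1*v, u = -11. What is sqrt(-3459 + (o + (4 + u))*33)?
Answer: I*sqrt(4251) ≈ 65.2*I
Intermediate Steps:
K(v) = -5 + v (K(v) = -5 + 1*v = -5 + v)
Z = 36 (Z = (-4 - 2)*(-5 - 1) = -6*(-6) = 36)
o = -17 (o = 1 - 1/2*36 = 1 - 18 = -17)
sqrt(-3459 + (o + (4 + u))*33) = sqrt(-3459 + (-17 + (4 - 11))*33) = sqrt(-3459 + (-17 - 7)*33) = sqrt(-3459 - 24*33) = sqrt(-3459 - 792) = sqrt(-4251) = I*sqrt(4251)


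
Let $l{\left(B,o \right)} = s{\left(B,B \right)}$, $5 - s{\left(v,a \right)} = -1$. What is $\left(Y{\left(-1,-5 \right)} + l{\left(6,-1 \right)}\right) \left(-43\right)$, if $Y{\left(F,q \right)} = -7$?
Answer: $43$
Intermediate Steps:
$s{\left(v,a \right)} = 6$ ($s{\left(v,a \right)} = 5 - -1 = 5 + 1 = 6$)
$l{\left(B,o \right)} = 6$
$\left(Y{\left(-1,-5 \right)} + l{\left(6,-1 \right)}\right) \left(-43\right) = \left(-7 + 6\right) \left(-43\right) = \left(-1\right) \left(-43\right) = 43$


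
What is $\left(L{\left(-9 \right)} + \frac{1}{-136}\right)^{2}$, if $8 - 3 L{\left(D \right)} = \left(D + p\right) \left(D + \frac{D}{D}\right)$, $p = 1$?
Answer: $\frac{58049161}{166464} \approx 348.72$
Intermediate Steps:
$L{\left(D \right)} = \frac{8}{3} - \frac{\left(1 + D\right)^{2}}{3}$ ($L{\left(D \right)} = \frac{8}{3} - \frac{\left(D + 1\right) \left(D + \frac{D}{D}\right)}{3} = \frac{8}{3} - \frac{\left(1 + D\right) \left(D + 1\right)}{3} = \frac{8}{3} - \frac{\left(1 + D\right) \left(1 + D\right)}{3} = \frac{8}{3} - \frac{\left(1 + D\right)^{2}}{3}$)
$\left(L{\left(-9 \right)} + \frac{1}{-136}\right)^{2} = \left(\left(\frac{7}{3} - -6 - \frac{\left(-9\right)^{2}}{3}\right) + \frac{1}{-136}\right)^{2} = \left(\left(\frac{7}{3} + 6 - 27\right) - \frac{1}{136}\right)^{2} = \left(- \frac{56}{3} - \frac{1}{136}\right)^{2} = \left(- \frac{7619}{408}\right)^{2} = \frac{58049161}{166464}$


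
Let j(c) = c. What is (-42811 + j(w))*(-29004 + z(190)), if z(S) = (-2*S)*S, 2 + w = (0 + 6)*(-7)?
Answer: 4337097420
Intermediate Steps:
w = -44 (w = -2 + (0 + 6)*(-7) = -2 + 6*(-7) = -2 - 42 = -44)
z(S) = -2*S²
(-42811 + j(w))*(-29004 + z(190)) = (-42811 - 44)*(-29004 - 2*190²) = -42855*(-29004 - 2*36100) = -42855*(-29004 - 72200) = -42855*(-101204) = 4337097420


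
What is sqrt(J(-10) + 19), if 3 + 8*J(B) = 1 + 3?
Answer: 3*sqrt(34)/4 ≈ 4.3732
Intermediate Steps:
J(B) = 1/8 (J(B) = -3/8 + (1 + 3)/8 = -3/8 + (1/8)*4 = -3/8 + 1/2 = 1/8)
sqrt(J(-10) + 19) = sqrt(1/8 + 19) = sqrt(153/8) = 3*sqrt(34)/4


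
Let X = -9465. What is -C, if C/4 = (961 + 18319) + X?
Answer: -39260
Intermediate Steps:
C = 39260 (C = 4*((961 + 18319) - 9465) = 4*(19280 - 9465) = 4*9815 = 39260)
-C = -1*39260 = -39260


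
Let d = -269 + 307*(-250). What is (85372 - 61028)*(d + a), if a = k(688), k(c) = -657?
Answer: -1890944544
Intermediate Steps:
a = -657
d = -77019 (d = -269 - 76750 = -77019)
(85372 - 61028)*(d + a) = (85372 - 61028)*(-77019 - 657) = 24344*(-77676) = -1890944544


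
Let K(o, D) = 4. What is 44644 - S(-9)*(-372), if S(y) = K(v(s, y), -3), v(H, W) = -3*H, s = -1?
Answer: 46132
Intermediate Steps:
S(y) = 4
44644 - S(-9)*(-372) = 44644 - 4*(-372) = 44644 - 1*(-1488) = 44644 + 1488 = 46132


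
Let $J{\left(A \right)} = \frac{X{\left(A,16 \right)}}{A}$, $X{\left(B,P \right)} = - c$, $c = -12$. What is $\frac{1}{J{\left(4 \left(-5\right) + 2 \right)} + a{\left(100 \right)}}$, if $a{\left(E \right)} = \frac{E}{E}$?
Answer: $3$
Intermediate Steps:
$X{\left(B,P \right)} = 12$ ($X{\left(B,P \right)} = \left(-1\right) \left(-12\right) = 12$)
$J{\left(A \right)} = \frac{12}{A}$
$a{\left(E \right)} = 1$
$\frac{1}{J{\left(4 \left(-5\right) + 2 \right)} + a{\left(100 \right)}} = \frac{1}{\frac{12}{4 \left(-5\right) + 2} + 1} = \frac{1}{\frac{12}{-20 + 2} + 1} = \frac{1}{\frac{12}{-18} + 1} = \frac{1}{12 \left(- \frac{1}{18}\right) + 1} = \frac{1}{- \frac{2}{3} + 1} = \frac{1}{\frac{1}{3}} = 3$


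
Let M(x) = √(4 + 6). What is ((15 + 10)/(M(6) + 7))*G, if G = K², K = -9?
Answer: 4725/13 - 675*√10/13 ≈ 199.27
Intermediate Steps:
M(x) = √10
G = 81 (G = (-9)² = 81)
((15 + 10)/(M(6) + 7))*G = ((15 + 10)/(√10 + 7))*81 = (25/(7 + √10))*81 = 2025/(7 + √10)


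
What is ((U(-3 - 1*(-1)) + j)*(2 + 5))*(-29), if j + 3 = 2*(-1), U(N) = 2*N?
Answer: 1827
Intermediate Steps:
j = -5 (j = -3 + 2*(-1) = -3 - 2 = -5)
((U(-3 - 1*(-1)) + j)*(2 + 5))*(-29) = ((2*(-3 - 1*(-1)) - 5)*(2 + 5))*(-29) = ((2*(-3 + 1) - 5)*7)*(-29) = ((2*(-2) - 5)*7)*(-29) = ((-4 - 5)*7)*(-29) = -9*7*(-29) = -63*(-29) = 1827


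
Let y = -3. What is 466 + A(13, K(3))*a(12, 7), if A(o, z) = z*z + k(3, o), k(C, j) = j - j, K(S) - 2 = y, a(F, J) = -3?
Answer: 463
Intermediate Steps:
K(S) = -1 (K(S) = 2 - 3 = -1)
k(C, j) = 0
A(o, z) = z**2 (A(o, z) = z*z + 0 = z**2 + 0 = z**2)
466 + A(13, K(3))*a(12, 7) = 466 + (-1)**2*(-3) = 466 + 1*(-3) = 466 - 3 = 463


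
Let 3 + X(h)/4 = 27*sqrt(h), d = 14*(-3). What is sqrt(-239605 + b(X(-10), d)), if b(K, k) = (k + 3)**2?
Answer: 2*I*sqrt(59521) ≈ 487.94*I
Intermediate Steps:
d = -42
X(h) = -12 + 108*sqrt(h) (X(h) = -12 + 4*(27*sqrt(h)) = -12 + 108*sqrt(h))
b(K, k) = (3 + k)**2
sqrt(-239605 + b(X(-10), d)) = sqrt(-239605 + (3 - 42)**2) = sqrt(-239605 + (-39)**2) = sqrt(-239605 + 1521) = sqrt(-238084) = 2*I*sqrt(59521)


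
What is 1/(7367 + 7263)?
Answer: 1/14630 ≈ 6.8353e-5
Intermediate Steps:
1/(7367 + 7263) = 1/14630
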